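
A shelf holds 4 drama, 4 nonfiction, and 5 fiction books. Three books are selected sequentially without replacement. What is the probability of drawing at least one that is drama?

101/143

P(no drama) = 9/13 × 8/12 × 7/11 = 504/1716 = 42/143.
P(at least one) = 1 − 42/143 = 101/143.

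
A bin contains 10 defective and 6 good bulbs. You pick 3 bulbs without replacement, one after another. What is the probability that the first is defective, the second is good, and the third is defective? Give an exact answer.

Each draw changes the counts, so multiply the conditional probabilities along the sequence:
P = 10/16 × 6/15 × 9/14 = 540/3360 = 9/56.

9/56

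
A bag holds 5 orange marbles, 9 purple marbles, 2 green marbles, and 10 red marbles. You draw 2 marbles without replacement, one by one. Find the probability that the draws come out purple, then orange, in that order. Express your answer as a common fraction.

9/130

Each draw changes the counts, so multiply the conditional probabilities along the sequence:
P = 9/26 × 5/25 = 45/650 = 9/130.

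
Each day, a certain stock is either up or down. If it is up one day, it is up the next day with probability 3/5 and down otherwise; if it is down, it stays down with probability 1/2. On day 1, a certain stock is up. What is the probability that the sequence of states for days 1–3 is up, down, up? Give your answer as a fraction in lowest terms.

Day 1 is given. For each transition, use the conditional probability from the current state:
P(down | up) = 2/5; P(up | down) = 1/2.
P = 2/5 × 1/2 = 2/10 = 1/5.

1/5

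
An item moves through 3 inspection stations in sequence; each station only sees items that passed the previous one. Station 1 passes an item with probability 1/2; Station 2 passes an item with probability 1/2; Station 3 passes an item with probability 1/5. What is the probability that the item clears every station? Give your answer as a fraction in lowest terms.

Multiplying along the chain,
P = 1/2 × 1/2 × 1/5 = 1/20.

1/20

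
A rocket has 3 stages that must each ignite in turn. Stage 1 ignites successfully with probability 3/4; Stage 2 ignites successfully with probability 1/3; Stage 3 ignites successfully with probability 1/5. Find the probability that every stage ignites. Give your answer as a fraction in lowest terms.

The events are sequential, so multiply the conditional probabilities:
P = 3/4 × 1/3 × 1/5 = 3/60 = 1/20.

1/20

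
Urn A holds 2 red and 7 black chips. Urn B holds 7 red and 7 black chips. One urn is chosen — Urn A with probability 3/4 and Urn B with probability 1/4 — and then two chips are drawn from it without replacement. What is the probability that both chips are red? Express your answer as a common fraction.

From Urn A: P(both red) = (2/9)(1/8) = 1/36.
From Urn B: P(both red) = (7/14)(6/13) = 3/13.
Total probability = (3/4)(1/36) + (1/4)(3/13) = 49/624.

49/624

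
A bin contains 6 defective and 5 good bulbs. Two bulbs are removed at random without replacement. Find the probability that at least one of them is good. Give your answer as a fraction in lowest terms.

P(no good) = 6/11 × 5/10 = 30/110 = 3/11.
P(at least one) = 1 − 3/11 = 8/11.

8/11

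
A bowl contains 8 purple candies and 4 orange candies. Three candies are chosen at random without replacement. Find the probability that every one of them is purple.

14/55

P(every draw is purple) = 8/12 × 7/11 × 6/10 = 336/1320 = 14/55.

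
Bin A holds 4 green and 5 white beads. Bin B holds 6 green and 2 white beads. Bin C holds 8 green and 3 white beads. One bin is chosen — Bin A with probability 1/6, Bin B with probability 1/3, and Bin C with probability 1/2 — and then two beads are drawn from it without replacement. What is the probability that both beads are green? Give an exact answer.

From Bin A: P(both green) = (4/9)(3/8) = 1/6.
From Bin B: P(both green) = (6/8)(5/7) = 15/28.
From Bin C: P(both green) = (8/11)(7/10) = 28/55.
Total probability = (1/6)(1/6) + (1/3)(15/28) + (1/2)(28/55) = 1597/3465.

1597/3465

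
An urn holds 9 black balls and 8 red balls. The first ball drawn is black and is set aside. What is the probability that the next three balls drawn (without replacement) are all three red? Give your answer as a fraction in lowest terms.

1/10

After the first draw, 8 of the remaining 16 balls are red.
P = 8/16 × 7/15 × 6/14 = 336/3360 = 1/10.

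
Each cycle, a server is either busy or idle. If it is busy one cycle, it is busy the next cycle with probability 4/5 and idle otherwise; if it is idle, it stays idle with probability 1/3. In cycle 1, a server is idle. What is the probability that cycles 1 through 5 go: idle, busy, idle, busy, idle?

Cycle 1 is given. For each transition, use the conditional probability from the current state:
P(busy | idle) = 2/3; P(idle | busy) = 1/5; P(busy | idle) = 2/3; P(idle | busy) = 1/5.
P = 2/3 × 1/5 × 2/3 × 1/5 = 4/225.

4/225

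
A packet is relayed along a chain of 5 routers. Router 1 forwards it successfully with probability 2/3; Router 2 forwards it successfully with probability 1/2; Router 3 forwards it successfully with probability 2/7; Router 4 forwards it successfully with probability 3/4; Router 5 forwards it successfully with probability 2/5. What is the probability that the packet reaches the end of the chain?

1/35

The events are sequential, so multiply the conditional probabilities:
P = 2/3 × 1/2 × 2/7 × 3/4 × 2/5 = 24/840 = 1/35.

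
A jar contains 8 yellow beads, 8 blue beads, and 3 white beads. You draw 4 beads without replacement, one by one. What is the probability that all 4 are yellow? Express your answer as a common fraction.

35/1938

P(all yellow) = 8/19 × 7/18 × 6/17 × 5/16 = 1680/93024 = 35/1938.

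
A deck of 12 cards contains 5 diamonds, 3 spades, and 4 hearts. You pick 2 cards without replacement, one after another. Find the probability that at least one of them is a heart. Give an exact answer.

19/33

P(no hearts) = 8/12 × 7/11 = 56/132 = 14/33.
P(at least one) = 1 − 14/33 = 19/33.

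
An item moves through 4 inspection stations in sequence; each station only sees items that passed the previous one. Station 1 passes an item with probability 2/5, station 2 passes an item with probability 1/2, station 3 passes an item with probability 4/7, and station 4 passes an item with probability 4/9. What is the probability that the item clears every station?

The events are sequential, so multiply the conditional probabilities:
P = 2/5 × 1/2 × 4/7 × 4/9 = 32/630 = 16/315.

16/315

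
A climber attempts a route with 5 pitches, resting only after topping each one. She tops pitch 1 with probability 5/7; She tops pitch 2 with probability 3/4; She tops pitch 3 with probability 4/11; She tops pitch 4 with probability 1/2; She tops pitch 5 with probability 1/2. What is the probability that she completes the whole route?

Each stage is reached only if all earlier stages succeed, so
P = 5/7 × 3/4 × 4/11 × 1/2 × 1/2 = 60/1232 = 15/308.

15/308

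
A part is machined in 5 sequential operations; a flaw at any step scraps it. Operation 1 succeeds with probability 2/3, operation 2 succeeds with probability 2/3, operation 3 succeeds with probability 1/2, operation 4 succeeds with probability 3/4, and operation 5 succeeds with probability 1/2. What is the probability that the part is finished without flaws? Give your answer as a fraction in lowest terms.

1/12

Multiplying along the chain,
P = 2/3 × 2/3 × 1/2 × 3/4 × 1/2 = 12/144 = 1/12.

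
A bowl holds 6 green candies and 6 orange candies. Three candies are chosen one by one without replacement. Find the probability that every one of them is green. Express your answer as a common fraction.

P(all green) = 6/12 × 5/11 × 4/10 = 120/1320 = 1/11.

1/11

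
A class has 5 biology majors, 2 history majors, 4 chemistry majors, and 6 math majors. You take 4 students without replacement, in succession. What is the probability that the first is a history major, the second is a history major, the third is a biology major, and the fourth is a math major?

1/952

Chain rule:
P = 2/17 × 1/16 × 5/15 × 6/14 = 60/57120 = 1/952.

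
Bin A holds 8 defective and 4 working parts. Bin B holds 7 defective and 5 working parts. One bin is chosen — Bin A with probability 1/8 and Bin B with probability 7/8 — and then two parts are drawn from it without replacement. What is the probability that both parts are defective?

175/528

From Bin A: P(both defective) = (8/12)(7/11) = 14/33.
From Bin B: P(both defective) = (7/12)(6/11) = 7/22.
Total probability = (1/8)(14/33) + (7/8)(7/22) = 175/528.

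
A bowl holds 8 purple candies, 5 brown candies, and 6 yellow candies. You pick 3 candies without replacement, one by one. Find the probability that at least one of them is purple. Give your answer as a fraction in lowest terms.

268/323

P(no purple) = 11/19 × 10/18 × 9/17 = 990/5814 = 55/323.
P(at least one) = 1 − 55/323 = 268/323.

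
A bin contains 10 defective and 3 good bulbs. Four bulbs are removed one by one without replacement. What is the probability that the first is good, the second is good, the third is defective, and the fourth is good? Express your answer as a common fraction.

Multiply the probability of each draw given the previous ones:
P = 3/13 × 2/12 × 10/11 × 1/10 = 60/17160 = 1/286.

1/286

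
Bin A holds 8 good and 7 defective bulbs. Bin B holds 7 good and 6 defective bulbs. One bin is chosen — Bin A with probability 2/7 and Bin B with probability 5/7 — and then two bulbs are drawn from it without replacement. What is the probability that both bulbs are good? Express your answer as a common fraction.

733/2730

From Bin A: P(both good) = (8/15)(7/14) = 4/15.
From Bin B: P(both good) = (7/13)(6/12) = 7/26.
Total probability = (2/7)(4/15) + (5/7)(7/26) = 733/2730.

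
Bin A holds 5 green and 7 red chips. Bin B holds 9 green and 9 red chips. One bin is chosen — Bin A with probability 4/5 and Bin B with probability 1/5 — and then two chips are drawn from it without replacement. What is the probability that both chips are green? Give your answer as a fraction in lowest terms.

472/2805

From Bin A: P(both green) = (5/12)(4/11) = 5/33.
From Bin B: P(both green) = (9/18)(8/17) = 4/17.
Total probability = (4/5)(5/33) + (1/5)(4/17) = 472/2805.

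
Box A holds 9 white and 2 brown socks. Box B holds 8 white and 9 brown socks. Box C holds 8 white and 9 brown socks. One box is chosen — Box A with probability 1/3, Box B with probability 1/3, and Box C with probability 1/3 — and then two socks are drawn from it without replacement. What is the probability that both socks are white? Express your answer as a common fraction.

From Box A: P(both white) = (9/11)(8/10) = 36/55.
From Box B: P(both white) = (8/17)(7/16) = 7/34.
From Box C: P(both white) = (8/17)(7/16) = 7/34.
Total probability = (1/3)(36/55) + (1/3)(7/34) + (1/3)(7/34) = 997/2805.

997/2805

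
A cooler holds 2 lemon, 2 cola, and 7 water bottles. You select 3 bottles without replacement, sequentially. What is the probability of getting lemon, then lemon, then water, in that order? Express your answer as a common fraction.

7/495

Chain rule:
P = 2/11 × 1/10 × 7/9 = 14/990 = 7/495.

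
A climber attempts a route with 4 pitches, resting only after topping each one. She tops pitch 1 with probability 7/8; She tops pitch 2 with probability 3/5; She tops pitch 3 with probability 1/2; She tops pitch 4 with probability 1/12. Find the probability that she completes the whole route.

7/320

The events are sequential, so multiply the conditional probabilities:
P = 7/8 × 3/5 × 1/2 × 1/12 = 21/960 = 7/320.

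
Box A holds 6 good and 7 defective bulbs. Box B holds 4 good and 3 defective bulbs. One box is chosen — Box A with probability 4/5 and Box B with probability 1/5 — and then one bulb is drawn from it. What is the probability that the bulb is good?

From Box A: P(good) = 6/13.
From Box B: P(good) = 4/7.
Total probability = (4/5)(6/13) + (1/5)(4/7) = 44/91.

44/91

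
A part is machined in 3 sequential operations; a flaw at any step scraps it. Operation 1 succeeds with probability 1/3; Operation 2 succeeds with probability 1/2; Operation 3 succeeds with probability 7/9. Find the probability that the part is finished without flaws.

Multiplying along the chain,
P = 1/3 × 1/2 × 7/9 = 7/54.

7/54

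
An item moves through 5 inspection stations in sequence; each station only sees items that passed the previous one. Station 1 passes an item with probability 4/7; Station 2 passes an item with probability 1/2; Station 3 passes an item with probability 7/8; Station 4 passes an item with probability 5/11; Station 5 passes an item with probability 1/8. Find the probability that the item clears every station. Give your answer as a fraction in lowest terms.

5/352

Multiplying along the chain,
P = 4/7 × 1/2 × 7/8 × 5/11 × 1/8 = 140/9856 = 5/352.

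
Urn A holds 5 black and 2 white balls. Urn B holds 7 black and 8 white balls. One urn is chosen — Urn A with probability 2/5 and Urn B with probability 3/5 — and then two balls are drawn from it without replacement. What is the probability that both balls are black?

From Urn A: P(both black) = (5/7)(4/6) = 10/21.
From Urn B: P(both black) = (7/15)(6/14) = 1/5.
Total probability = (2/5)(10/21) + (3/5)(1/5) = 163/525.

163/525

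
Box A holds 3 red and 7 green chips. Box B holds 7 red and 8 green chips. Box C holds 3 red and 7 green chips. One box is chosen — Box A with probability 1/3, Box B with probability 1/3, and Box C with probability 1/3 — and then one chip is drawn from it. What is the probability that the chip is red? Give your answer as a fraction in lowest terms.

From Box A: P(red) = 3/10.
From Box B: P(red) = 7/15.
From Box C: P(red) = 3/10.
Total probability = (1/3)(3/10) + (1/3)(7/15) + (1/3)(3/10) = 16/45.

16/45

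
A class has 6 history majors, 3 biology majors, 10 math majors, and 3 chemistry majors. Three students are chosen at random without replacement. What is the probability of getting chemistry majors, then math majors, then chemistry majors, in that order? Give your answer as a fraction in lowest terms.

1/154

Chain rule:
P = 3/22 × 10/21 × 2/20 = 60/9240 = 1/154.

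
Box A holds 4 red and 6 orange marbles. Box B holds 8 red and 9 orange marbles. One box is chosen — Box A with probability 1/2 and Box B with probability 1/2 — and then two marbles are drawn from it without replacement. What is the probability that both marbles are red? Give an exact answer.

From Box A: P(both red) = (4/10)(3/9) = 2/15.
From Box B: P(both red) = (8/17)(7/16) = 7/34.
Total probability = (1/2)(2/15) + (1/2)(7/34) = 173/1020.

173/1020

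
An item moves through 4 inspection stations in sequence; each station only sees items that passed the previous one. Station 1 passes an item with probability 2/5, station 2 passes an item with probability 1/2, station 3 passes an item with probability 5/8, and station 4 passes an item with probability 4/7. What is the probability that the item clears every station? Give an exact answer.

Multiplying along the chain,
P = 2/5 × 1/2 × 5/8 × 4/7 = 40/560 = 1/14.

1/14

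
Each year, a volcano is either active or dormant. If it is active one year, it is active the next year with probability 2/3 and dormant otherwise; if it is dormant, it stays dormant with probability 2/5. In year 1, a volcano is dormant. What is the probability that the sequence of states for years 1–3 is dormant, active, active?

2/5

Year 1 is given. For each transition, use the conditional probability from the current state:
P(active | dormant) = 3/5; P(active | active) = 2/3.
P = 3/5 × 2/3 = 6/15 = 2/5.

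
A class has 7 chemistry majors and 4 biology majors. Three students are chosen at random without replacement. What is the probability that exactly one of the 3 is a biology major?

28/55

One ordering (a biology major drawn first) has probability 4/11 × 7/10 × 6/9 = 168/990 = 28/165.
There are C(3,1) = 3 such orderings, each equally likely, so P = 3 × 28/165 = 28/55.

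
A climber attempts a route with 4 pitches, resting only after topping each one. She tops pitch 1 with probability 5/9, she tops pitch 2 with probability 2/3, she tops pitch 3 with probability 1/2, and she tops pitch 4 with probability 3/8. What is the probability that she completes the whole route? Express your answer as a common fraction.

Each stage is reached only if all earlier stages succeed, so
P = 5/9 × 2/3 × 1/2 × 3/8 = 30/432 = 5/72.

5/72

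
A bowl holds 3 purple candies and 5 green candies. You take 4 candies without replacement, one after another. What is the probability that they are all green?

P(all green) = 5/8 × 4/7 × 3/6 × 2/5 = 120/1680 = 1/14.

1/14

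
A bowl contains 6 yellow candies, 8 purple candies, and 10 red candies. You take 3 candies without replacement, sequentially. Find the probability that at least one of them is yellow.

P(no yellow) = 18/24 × 17/23 × 16/22 = 4896/12144 = 102/253.
P(at least one) = 1 − 102/253 = 151/253.

151/253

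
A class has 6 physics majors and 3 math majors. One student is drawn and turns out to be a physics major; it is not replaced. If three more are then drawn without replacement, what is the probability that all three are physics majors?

5/28

With the first student removed, 5 physics majors remain out of 8.
P = 5/8 × 4/7 × 3/6 = 60/336 = 5/28.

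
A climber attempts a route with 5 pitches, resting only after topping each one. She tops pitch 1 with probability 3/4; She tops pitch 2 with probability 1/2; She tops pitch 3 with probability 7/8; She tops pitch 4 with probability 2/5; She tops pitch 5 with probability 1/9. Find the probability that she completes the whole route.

7/480

Multiplying along the chain,
P = 3/4 × 1/2 × 7/8 × 2/5 × 1/9 = 42/2880 = 7/480.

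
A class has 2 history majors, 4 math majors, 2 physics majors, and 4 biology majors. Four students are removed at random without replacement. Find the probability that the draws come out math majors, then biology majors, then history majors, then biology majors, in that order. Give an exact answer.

4/495

Multiply the probability of each draw given the previous ones:
P = 4/12 × 4/11 × 2/10 × 3/9 = 96/11880 = 4/495.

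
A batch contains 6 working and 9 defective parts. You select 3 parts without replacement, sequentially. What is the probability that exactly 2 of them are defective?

216/455

One ordering (defective drawn first) has probability 9/15 × 8/14 × 6/13 = 432/2730 = 72/455.
There are C(3,2) = 3 such orderings, each equally likely, so P = 3 × 72/455 = 216/455.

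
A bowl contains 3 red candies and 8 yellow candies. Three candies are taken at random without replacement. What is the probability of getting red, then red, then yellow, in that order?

Multiply the probability of each draw given the previous ones:
P = 3/11 × 2/10 × 8/9 = 48/990 = 8/165.

8/165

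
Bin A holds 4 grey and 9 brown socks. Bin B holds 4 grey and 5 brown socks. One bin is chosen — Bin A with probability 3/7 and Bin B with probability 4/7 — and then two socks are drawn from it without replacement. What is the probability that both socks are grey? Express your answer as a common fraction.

From Bin A: P(both grey) = (4/13)(3/12) = 1/13.
From Bin B: P(both grey) = (4/9)(3/8) = 1/6.
Total probability = (3/7)(1/13) + (4/7)(1/6) = 5/39.

5/39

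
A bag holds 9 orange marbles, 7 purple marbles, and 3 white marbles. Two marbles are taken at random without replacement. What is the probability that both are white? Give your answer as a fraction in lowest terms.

P(all white) = 3/19 × 2/18 = 6/342 = 1/57.

1/57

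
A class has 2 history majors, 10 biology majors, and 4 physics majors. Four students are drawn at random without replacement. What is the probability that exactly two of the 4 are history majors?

One ordering (history majors drawn first) has probability 2/16 × 1/15 × 14/14 × 13/13 = 364/43680 = 1/120.
There are C(4,2) = 6 such orderings, each equally likely, so P = 6 × 1/120 = 1/20.

1/20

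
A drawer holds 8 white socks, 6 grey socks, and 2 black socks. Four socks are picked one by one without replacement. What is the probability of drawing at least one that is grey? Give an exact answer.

23/26

P(no grey) = 10/16 × 9/15 × 8/14 × 7/13 = 5040/43680 = 3/26.
P(at least one) = 1 − 3/26 = 23/26.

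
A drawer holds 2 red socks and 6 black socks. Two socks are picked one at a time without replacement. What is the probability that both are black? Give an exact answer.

P = 6/8 × 5/7 = 30/56 = 15/28.

15/28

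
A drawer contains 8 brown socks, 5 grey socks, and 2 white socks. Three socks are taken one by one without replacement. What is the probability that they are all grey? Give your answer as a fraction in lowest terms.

2/91

P(all grey) = 5/15 × 4/14 × 3/13 = 60/2730 = 2/91.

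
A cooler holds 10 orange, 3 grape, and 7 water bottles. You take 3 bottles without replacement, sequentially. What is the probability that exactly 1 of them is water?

91/190

One ordering (water drawn first) has probability 7/20 × 13/19 × 12/18 = 1092/6840 = 91/570.
There are C(3,1) = 3 such orderings, each equally likely, so P = 3 × 91/570 = 91/190.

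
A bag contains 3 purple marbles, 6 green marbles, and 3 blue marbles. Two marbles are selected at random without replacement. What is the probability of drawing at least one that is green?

P(no green) = 6/12 × 5/11 = 30/132 = 5/22.
P(at least one) = 1 − 5/22 = 17/22.

17/22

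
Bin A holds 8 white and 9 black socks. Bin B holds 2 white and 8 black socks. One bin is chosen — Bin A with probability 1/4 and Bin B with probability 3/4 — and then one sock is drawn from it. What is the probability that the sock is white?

91/340

From Bin A: P(white) = 8/17.
From Bin B: P(white) = 2/10.
Total probability = (1/4)(8/17) + (3/4)(2/10) = 91/340.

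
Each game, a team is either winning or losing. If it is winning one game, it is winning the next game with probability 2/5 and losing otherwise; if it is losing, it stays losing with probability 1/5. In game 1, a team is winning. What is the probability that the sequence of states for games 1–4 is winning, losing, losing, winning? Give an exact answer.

Game 1 is given. For each transition, use the conditional probability from the current state:
P(losing | winning) = 3/5; P(losing | losing) = 1/5; P(winning | losing) = 4/5.
P = 3/5 × 1/5 × 4/5 = 12/125.

12/125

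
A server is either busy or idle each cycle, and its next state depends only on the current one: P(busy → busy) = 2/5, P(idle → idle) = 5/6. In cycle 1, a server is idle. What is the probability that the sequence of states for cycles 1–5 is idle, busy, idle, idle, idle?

5/72

Cycle 1 is given. For each transition, use the conditional probability from the current state:
P(busy | idle) = 1/6; P(idle | busy) = 3/5; P(idle | idle) = 5/6; P(idle | idle) = 5/6.
P = 1/6 × 3/5 × 5/6 × 5/6 = 75/1080 = 5/72.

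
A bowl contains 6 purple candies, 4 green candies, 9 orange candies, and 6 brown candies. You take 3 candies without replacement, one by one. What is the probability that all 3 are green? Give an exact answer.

P(every draw is green) = 4/25 × 3/24 × 2/23 = 24/13800 = 1/575.

1/575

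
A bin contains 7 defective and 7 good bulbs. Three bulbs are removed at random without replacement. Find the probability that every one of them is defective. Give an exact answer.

5/52

P = 7/14 × 6/13 × 5/12 = 210/2184 = 5/52.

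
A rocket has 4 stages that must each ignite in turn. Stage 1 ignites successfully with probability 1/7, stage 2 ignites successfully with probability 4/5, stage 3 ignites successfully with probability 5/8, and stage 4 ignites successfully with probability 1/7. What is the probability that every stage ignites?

1/98

Multiplying along the chain,
P = 1/7 × 4/5 × 5/8 × 1/7 = 20/1960 = 1/98.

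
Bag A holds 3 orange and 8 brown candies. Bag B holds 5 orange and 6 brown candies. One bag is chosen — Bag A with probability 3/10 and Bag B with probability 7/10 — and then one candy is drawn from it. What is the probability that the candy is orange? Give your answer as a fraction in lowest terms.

From Bag A: P(orange) = 3/11.
From Bag B: P(orange) = 5/11.
Total probability = (3/10)(3/11) + (7/10)(5/11) = 2/5.

2/5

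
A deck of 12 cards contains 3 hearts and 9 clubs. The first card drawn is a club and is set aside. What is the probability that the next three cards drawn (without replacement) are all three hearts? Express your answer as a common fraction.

1/165

With the first card removed, 3 hearts remain out of 11.
P = 3/11 × 2/10 × 1/9 = 6/990 = 1/165.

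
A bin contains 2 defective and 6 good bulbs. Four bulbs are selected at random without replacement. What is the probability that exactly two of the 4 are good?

3/14

One ordering (good drawn first) has probability 6/8 × 5/7 × 2/6 × 1/5 = 60/1680 = 1/28.
There are C(4,2) = 6 such orderings, each equally likely, so P = 6 × 1/28 = 3/14.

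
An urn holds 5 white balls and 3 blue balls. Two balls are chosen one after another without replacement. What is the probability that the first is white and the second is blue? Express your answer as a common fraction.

15/56

Multiply the probability of each draw given the previous ones:
P = 5/8 × 3/7 = 15/56.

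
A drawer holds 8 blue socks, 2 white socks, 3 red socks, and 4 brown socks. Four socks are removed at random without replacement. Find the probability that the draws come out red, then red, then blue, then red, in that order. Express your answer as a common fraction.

1/1190

Chain rule:
P = 3/17 × 2/16 × 8/15 × 1/14 = 48/57120 = 1/1190.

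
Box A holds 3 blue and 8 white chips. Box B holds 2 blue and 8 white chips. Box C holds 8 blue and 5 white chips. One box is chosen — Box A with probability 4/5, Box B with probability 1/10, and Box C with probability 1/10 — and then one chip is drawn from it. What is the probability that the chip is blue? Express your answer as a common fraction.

2143/7150

From Box A: P(blue) = 3/11.
From Box B: P(blue) = 2/10.
From Box C: P(blue) = 8/13.
Total probability = (4/5)(3/11) + (1/10)(2/10) + (1/10)(8/13) = 2143/7150.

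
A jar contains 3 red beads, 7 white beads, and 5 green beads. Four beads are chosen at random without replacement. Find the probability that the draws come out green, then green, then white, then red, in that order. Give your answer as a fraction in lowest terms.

1/78

Multiply the probability of each draw given the previous ones:
P = 5/15 × 4/14 × 7/13 × 3/12 = 420/32760 = 1/78.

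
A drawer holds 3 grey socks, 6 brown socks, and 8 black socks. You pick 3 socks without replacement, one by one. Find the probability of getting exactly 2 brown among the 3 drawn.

One ordering (brown drawn first) has probability 6/17 × 5/16 × 11/15 = 330/4080 = 11/136.
There are C(3,2) = 3 such orderings, each equally likely, so P = 3 × 11/136 = 33/136.

33/136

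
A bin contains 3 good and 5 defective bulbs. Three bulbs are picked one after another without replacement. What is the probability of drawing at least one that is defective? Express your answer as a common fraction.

55/56

P(no defective) = 3/8 × 2/7 × 1/6 = 6/336 = 1/56.
P(at least one) = 1 − 1/56 = 55/56.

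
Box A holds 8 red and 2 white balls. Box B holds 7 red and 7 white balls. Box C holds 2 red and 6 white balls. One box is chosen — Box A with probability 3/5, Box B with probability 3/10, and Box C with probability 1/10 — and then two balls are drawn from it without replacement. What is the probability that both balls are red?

24359/54600

From Box A: P(both red) = (8/10)(7/9) = 28/45.
From Box B: P(both red) = (7/14)(6/13) = 3/13.
From Box C: P(both red) = (2/8)(1/7) = 1/28.
Total probability = (3/5)(28/45) + (3/10)(3/13) + (1/10)(1/28) = 24359/54600.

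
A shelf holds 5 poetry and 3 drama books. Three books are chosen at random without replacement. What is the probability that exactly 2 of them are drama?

One ordering (drama drawn first) has probability 3/8 × 2/7 × 5/6 = 30/336 = 5/56.
There are C(3,2) = 3 such orderings, each equally likely, so P = 3 × 5/56 = 15/56.

15/56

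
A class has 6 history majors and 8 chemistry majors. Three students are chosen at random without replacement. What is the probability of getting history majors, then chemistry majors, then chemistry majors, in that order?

Each draw changes the counts, so multiply the conditional probabilities along the sequence:
P = 6/14 × 8/13 × 7/12 = 336/2184 = 2/13.

2/13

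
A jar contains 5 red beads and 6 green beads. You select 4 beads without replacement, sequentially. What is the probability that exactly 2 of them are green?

One ordering (green drawn first) has probability 6/11 × 5/10 × 5/9 × 4/8 = 600/7920 = 5/66.
There are C(4,2) = 6 such orderings, each equally likely, so P = 6 × 5/66 = 5/11.

5/11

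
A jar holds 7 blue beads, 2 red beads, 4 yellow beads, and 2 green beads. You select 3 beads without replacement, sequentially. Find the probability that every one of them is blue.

P(every draw is blue) = 7/15 × 6/14 × 5/13 = 210/2730 = 1/13.

1/13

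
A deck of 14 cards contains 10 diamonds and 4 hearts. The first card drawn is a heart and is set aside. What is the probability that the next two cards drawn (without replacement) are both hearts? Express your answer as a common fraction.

1/26

After the first draw, 3 of the remaining 13 cards are hearts.
P = 3/13 × 2/12 = 6/156 = 1/26.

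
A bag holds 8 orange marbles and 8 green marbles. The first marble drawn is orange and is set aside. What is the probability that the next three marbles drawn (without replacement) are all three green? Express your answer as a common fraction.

8/65

With the first marble removed, 8 green remain out of 15.
P = 8/15 × 7/14 × 6/13 = 336/2730 = 8/65.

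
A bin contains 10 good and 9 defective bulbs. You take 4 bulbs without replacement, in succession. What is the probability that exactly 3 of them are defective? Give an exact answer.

70/323

One ordering (defective drawn first) has probability 9/19 × 8/18 × 7/17 × 10/16 = 5040/93024 = 35/646.
There are C(4,3) = 4 such orderings, each equally likely, so P = 4 × 35/646 = 70/323.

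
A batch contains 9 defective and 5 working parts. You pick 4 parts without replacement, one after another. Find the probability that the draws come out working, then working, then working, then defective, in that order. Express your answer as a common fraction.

Chain rule:
P = 5/14 × 4/13 × 3/12 × 9/11 = 540/24024 = 45/2002.

45/2002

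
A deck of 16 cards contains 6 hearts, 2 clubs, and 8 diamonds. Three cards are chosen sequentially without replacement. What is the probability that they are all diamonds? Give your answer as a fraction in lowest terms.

P(every draw is a diamond) = 8/16 × 7/15 × 6/14 = 336/3360 = 1/10.

1/10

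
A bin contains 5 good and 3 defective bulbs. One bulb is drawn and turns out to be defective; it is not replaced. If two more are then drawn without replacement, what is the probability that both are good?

10/21

After the first draw, 5 of the remaining 7 bulbs are good.
P = 5/7 × 4/6 = 20/42 = 10/21.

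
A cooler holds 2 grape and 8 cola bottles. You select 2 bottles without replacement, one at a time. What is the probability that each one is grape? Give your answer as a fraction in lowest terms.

P(all grape) = 2/10 × 1/9 = 2/90 = 1/45.

1/45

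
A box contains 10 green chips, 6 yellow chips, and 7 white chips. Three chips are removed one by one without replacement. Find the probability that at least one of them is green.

P(no green) = 13/23 × 12/22 × 11/21 = 1716/10626 = 26/161.
P(at least one) = 1 − 26/161 = 135/161.

135/161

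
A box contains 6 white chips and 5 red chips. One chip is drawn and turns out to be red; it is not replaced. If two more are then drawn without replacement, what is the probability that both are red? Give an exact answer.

After the first draw, 4 of the remaining 10 chips are red.
P = 4/10 × 3/9 = 12/90 = 2/15.

2/15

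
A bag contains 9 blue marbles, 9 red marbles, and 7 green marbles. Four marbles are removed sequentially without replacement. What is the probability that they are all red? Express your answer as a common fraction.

63/6325

P(every draw is red) = 9/25 × 8/24 × 7/23 × 6/22 = 3024/303600 = 63/6325.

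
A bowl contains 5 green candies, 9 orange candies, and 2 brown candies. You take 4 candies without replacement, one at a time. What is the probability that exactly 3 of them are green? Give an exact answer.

11/182

One ordering (green drawn first) has probability 5/16 × 4/15 × 3/14 × 11/13 = 660/43680 = 11/728.
There are C(4,3) = 4 such orderings, each equally likely, so P = 4 × 11/728 = 11/182.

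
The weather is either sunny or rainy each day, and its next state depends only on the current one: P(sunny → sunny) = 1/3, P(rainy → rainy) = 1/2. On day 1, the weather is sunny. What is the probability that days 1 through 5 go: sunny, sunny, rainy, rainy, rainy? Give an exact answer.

Day 1 is given. For each transition, use the conditional probability from the current state:
P(sunny | sunny) = 1/3; P(rainy | sunny) = 2/3; P(rainy | rainy) = 1/2; P(rainy | rainy) = 1/2.
P = 1/3 × 2/3 × 1/2 × 1/2 = 2/36 = 1/18.

1/18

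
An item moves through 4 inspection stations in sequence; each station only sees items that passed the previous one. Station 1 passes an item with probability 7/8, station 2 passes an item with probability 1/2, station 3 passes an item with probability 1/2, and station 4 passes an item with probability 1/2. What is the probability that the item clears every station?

7/64

Each stage is reached only if all earlier stages succeed, so
P = 7/8 × 1/2 × 1/2 × 1/2 = 7/64.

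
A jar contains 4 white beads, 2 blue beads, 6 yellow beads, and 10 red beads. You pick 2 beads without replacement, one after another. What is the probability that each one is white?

2/77

P(every draw is white) = 4/22 × 3/21 = 12/462 = 2/77.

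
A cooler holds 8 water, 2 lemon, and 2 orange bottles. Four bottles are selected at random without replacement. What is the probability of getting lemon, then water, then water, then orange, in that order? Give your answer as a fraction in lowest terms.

Chain rule:
P = 2/12 × 8/11 × 7/10 × 2/9 = 224/11880 = 28/1485.

28/1485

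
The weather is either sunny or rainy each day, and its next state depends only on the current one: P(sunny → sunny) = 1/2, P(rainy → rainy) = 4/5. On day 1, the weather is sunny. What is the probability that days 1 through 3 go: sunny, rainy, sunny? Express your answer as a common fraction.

1/10

Day 1 is given. For each transition, use the conditional probability from the current state:
P(rainy | sunny) = 1/2; P(sunny | rainy) = 1/5.
P = 1/2 × 1/5 = 1/10.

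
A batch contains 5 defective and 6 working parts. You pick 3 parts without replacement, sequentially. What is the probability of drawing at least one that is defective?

29/33

P(no defective) = 6/11 × 5/10 × 4/9 = 120/990 = 4/33.
P(at least one) = 1 − 4/33 = 29/33.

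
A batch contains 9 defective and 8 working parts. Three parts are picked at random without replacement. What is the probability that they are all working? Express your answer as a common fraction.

7/85

P(every draw is working) = 8/17 × 7/16 × 6/15 = 336/4080 = 7/85.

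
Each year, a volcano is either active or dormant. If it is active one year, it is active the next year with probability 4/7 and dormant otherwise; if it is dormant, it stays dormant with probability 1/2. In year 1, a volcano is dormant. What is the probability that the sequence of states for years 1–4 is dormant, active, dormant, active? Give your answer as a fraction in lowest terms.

3/28

Year 1 is given. For each transition, use the conditional probability from the current state:
P(active | dormant) = 1/2; P(dormant | active) = 3/7; P(active | dormant) = 1/2.
P = 1/2 × 3/7 × 1/2 = 3/28.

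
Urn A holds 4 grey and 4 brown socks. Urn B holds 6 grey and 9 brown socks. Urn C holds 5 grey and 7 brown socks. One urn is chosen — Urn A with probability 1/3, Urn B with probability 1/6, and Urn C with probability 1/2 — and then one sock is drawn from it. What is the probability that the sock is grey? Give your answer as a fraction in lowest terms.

53/120

From Urn A: P(grey) = 4/8.
From Urn B: P(grey) = 6/15.
From Urn C: P(grey) = 5/12.
Total probability = (1/3)(4/8) + (1/6)(6/15) + (1/2)(5/12) = 53/120.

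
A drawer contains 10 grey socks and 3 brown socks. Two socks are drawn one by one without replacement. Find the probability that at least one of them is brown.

P(no brown) = 10/13 × 9/12 = 90/156 = 15/26.
P(at least one) = 1 − 15/26 = 11/26.

11/26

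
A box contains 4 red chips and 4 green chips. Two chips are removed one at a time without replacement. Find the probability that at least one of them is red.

11/14

P(no red) = 4/8 × 3/7 = 12/56 = 3/14.
P(at least one) = 1 − 3/14 = 11/14.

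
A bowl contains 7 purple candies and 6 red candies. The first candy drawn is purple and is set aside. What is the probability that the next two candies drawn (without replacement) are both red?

With the first candy removed, 6 red remain out of 12.
P = 6/12 × 5/11 = 30/132 = 5/22.

5/22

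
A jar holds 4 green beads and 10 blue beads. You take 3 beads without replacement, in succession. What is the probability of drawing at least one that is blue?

90/91

P(no blue) = 4/14 × 3/13 × 2/12 = 24/2184 = 1/91.
P(at least one) = 1 − 1/91 = 90/91.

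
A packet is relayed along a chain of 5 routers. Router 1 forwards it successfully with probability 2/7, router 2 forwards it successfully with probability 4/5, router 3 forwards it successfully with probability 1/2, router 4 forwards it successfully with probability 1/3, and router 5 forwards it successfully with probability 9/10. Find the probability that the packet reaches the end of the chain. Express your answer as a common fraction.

The events are sequential, so multiply the conditional probabilities:
P = 2/7 × 4/5 × 1/2 × 1/3 × 9/10 = 72/2100 = 6/175.

6/175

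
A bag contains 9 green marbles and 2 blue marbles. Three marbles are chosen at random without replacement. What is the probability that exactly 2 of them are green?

One ordering (green drawn first) has probability 9/11 × 8/10 × 2/9 = 144/990 = 8/55.
There are C(3,2) = 3 such orderings, each equally likely, so P = 3 × 8/55 = 24/55.

24/55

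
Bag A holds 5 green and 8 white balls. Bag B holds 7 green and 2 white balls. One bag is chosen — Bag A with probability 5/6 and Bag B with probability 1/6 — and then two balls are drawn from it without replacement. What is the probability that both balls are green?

191/936

From Bag A: P(both green) = (5/13)(4/12) = 5/39.
From Bag B: P(both green) = (7/9)(6/8) = 7/12.
Total probability = (5/6)(5/39) + (1/6)(7/12) = 191/936.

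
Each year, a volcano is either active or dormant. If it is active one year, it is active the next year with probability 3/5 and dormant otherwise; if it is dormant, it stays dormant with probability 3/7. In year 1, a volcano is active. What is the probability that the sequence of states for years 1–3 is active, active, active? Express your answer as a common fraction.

9/25

Year 1 is given. For each transition, use the conditional probability from the current state:
P(active | active) = 3/5; P(active | active) = 3/5.
P = 3/5 × 3/5 = 9/25.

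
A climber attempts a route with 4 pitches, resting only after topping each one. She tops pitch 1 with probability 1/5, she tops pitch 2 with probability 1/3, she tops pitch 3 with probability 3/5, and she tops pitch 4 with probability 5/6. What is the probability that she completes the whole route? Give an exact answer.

1/30

The events are sequential, so multiply the conditional probabilities:
P = 1/5 × 1/3 × 3/5 × 5/6 = 15/450 = 1/30.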